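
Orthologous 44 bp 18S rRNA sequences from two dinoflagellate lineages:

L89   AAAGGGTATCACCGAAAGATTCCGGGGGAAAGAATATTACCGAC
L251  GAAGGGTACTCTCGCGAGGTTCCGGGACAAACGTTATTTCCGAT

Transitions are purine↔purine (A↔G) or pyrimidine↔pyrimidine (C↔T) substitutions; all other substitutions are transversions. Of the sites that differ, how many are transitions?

The sequences differ at positions 1 (A/G, transition), 9 (T/C, transition), 10 (C/T, transition), 11 (A/C, transversion), 12 (C/T, transition), 15 (A/C, transversion), 16 (A/G, transition), 19 (A/G, transition), 27 (G/A, transition), 28 (G/C, transversion), 32 (G/C, transversion), 33 (A/G, transition), 34 (A/T, transversion), 39 (A/T, transversion), 44 (C/T, transition).
Of the 15 differences, 9 transitions and 6 transversions, so the answer is 9.

9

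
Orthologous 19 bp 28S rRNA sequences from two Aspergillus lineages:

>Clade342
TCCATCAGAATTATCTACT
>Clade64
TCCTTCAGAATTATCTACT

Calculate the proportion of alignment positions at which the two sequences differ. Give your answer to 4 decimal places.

0.0526

The sequences differ at position 4 (A/T).
There are 1 differences over 19 sites, so p = 1/19 = 0.0526.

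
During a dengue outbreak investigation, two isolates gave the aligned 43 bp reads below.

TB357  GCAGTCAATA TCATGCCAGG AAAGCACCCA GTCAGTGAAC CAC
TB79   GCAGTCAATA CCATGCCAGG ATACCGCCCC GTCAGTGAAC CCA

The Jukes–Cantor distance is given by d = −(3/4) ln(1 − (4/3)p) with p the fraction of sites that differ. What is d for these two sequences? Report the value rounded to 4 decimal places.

Differing sites — 11:T/C; 22:A/T; 24:G/C; 26:A/G; 30:A/C; 42:A/C; 43:C/A.
p = 7/43 = 0.162791.
d = −0.75 · ln(1 − (4/3)·0.162791) = −0.75 · ln(0.782945) = −0.75 · (-0.244693) = 0.1835.

0.1835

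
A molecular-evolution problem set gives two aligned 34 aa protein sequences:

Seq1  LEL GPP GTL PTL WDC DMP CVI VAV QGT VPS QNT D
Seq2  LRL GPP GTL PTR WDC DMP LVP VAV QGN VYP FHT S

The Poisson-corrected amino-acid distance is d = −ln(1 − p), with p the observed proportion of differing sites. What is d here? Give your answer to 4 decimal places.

0.3483

The sequences differ at positions 2 (E/R), 12 (L/R), 19 (C/L), 21 (I/P), 27 (T/N), 29 (P/Y), 30 (S/P), 31 (Q/F), 32 (N/H), 34 (D/S).
p = 10/34 = 0.294118.
d = −ln(1 − 0.294118) = −ln(0.705882) = 0.3483.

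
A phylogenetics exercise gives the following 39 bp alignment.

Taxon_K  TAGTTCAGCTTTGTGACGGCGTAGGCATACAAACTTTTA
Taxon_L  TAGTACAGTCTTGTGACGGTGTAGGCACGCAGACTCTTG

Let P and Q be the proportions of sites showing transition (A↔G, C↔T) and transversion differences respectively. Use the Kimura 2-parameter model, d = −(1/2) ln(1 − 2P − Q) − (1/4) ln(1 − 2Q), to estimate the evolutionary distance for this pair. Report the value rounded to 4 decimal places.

0.2994

Differing sites — 5:T/A (Tv); 9:C/T (Ti); 10:T/C (Ti); 20:C/T (Ti); 28:T/C (Ti); 29:A/G (Ti); 32:A/G (Ti); 36:T/C (Ti); 39:A/G (Ti).
Of the 9 differences, 8 transitions and 1 transversion over 39 sites: P = 8/39 = 0.205128, Q = 1/39 = 0.025641.
d = −0.5·ln(0.564103) − 0.25·ln(0.948718) = −0.5·(-0.572518) − 0.25·(-0.052644) = 0.2994.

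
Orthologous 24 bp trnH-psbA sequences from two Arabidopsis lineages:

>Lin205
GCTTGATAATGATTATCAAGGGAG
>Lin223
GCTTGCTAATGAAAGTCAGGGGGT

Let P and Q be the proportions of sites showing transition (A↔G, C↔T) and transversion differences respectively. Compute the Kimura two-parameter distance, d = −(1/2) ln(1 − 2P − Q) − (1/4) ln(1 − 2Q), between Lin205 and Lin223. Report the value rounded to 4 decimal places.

The sequences differ at positions 6 (A/C, transversion), 13 (T/A, transversion), 14 (T/A, transversion), 15 (A/G, transition), 19 (A/G, transition), 23 (A/G, transition), 24 (G/T, transversion).
Of the 7 differences, 3 transitions and 4 transversions over 24 sites: P = 3/24 = 0.125000, Q = 4/24 = 0.166667.
d = −0.5·ln(0.583333) − 0.25·ln(0.666666) = −0.5·(-0.538997) − 0.25·(-0.405466) = 0.3709.

0.3709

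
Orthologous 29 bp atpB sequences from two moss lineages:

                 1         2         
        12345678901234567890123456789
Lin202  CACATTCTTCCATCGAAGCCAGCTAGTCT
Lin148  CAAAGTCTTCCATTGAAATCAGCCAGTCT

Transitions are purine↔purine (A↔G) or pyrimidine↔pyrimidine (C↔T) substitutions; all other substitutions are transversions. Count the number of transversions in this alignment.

2

The sequences differ at positions 3 (C/A, transversion), 5 (T/G, transversion), 14 (C/T, transition), 18 (G/A, transition), 19 (C/T, transition), 24 (T/C, transition).
Of the 6 differences, 4 transitions and 2 transversions, so the answer is 2.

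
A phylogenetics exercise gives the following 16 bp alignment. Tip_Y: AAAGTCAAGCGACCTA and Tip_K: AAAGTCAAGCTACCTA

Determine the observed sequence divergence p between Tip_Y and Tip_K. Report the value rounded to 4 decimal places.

A single mismatch occurs at site 11 (G/T).
There are 1 differences over 16 sites, so p = 1/16 = 0.0625.

0.0625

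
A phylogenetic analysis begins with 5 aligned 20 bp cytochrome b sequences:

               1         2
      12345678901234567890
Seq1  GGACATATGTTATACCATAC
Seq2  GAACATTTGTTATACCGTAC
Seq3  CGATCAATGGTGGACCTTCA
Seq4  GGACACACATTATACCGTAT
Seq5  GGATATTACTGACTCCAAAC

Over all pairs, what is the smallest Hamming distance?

3

Pairwise Hamming distances:
  Seq1 vs Seq2: 3
  Seq1 vs Seq3: 10
  Seq1 vs Seq4: 5
  Seq1 vs Seq5: 8
  Seq2 vs Seq3: 12
  Seq2 vs Seq4: 6
  Seq2 vs Seq5: 9
  Seq3 vs Seq4: 12
  Seq3 vs Seq5: 15
  Seq4 vs Seq5: 11
The smallest is 3, between Seq1 and Seq2.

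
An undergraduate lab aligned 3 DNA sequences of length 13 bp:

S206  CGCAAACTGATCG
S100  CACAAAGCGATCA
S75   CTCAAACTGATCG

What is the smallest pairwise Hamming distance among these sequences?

Pairwise Hamming distances:
  S206 vs S100: 4
  S206 vs S75: 1
  S100 vs S75: 4
The smallest is 1, between S206 and S75.

1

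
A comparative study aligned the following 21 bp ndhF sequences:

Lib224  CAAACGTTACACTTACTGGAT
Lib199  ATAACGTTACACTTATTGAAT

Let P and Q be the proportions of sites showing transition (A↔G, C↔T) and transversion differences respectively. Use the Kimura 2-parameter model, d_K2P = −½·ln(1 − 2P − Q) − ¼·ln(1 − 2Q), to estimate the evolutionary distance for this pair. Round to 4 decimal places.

The sequences differ at positions 1 (C/A, transversion), 2 (A/T, transversion), 16 (C/T, transition), 19 (G/A, transition).
Of the 4 differences, 2 transitions and 2 transversions over 21 sites: P = 2/21 = 0.095238, Q = 2/21 = 0.095238.
d = −0.5·ln(0.714286) − 0.25·ln(0.809524) = −0.5·(-0.336472) − 0.25·(-0.211309) = 0.2211.

0.2211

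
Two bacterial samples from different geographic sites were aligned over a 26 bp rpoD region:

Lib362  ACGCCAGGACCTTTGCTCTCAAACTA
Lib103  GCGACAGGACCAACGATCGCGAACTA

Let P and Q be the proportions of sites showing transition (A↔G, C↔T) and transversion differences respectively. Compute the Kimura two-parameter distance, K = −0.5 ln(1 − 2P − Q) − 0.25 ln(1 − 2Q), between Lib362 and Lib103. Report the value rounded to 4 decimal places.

Mismatches occur at site 1 (A/G, transition), site 4 (C/A, transversion), site 12 (T/A, transversion), site 13 (T/A, transversion), site 14 (T/C, transition), site 16 (C/A, transversion), site 19 (T/G, transversion), site 21 (A/G, transition).
Of the 8 differences, 3 transitions and 5 transversions over 26 sites: P = 3/26 = 0.115385, Q = 5/26 = 0.192308.
d = −0.5·ln(0.576922) − 0.25·ln(0.615384) = −0.5·(-0.550048) − 0.25·(-0.485509) = 0.3964.

0.3964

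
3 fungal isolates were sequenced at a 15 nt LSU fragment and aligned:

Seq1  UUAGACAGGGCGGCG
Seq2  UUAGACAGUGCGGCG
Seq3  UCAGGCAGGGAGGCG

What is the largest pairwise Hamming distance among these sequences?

4

Pairwise Hamming distances:
  Seq1 vs Seq2: 1
  Seq1 vs Seq3: 3
  Seq2 vs Seq3: 4
The largest is 4, between Seq2 and Seq3.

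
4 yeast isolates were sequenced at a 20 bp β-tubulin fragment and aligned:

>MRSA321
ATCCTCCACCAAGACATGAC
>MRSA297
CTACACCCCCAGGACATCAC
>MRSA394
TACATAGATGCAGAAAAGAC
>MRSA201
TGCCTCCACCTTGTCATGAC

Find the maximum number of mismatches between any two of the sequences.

Pairwise Hamming distances:
  MRSA321 vs MRSA297: 6
  MRSA321 vs MRSA394: 10
  MRSA321 vs MRSA201: 5
  MRSA297 vs MRSA394: 15
  MRSA297 vs MRSA201: 9
  MRSA394 vs MRSA201: 11
The largest is 15, between MRSA297 and MRSA394.

15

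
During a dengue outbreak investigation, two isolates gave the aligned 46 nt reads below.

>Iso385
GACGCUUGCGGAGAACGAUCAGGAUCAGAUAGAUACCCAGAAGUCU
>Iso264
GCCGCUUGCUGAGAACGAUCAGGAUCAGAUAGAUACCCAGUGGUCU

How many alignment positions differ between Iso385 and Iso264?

4

Mismatches occur at site 2 (A↔C), site 10 (G↔U), site 41 (A↔U), site 42 (A↔G).
That gives 4 mismatches out of 46 aligned sites, so the Hamming distance is 4.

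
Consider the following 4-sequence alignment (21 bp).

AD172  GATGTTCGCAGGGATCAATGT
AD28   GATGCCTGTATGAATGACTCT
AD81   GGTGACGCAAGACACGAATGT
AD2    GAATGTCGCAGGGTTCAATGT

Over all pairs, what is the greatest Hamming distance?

13

Pairwise Hamming distances:
  AD172 vs AD28: 9
  AD172 vs AD81: 10
  AD172 vs AD2: 4
  AD28 vs AD81: 11
  AD28 vs AD2: 12
  AD81 vs AD2: 13
The largest is 13, between AD81 and AD2.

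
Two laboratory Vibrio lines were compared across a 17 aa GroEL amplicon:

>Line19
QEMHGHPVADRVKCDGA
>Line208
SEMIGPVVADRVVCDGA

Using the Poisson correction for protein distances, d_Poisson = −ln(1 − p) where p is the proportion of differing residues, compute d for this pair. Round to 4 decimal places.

0.3483

The sequences differ at positions 1 (Q/S), 4 (H/I), 6 (H/P), 7 (P/V), 13 (K/V).
p = 5/17 = 0.294118.
d = −ln(1 − 0.294118) = −ln(0.705882) = 0.3483.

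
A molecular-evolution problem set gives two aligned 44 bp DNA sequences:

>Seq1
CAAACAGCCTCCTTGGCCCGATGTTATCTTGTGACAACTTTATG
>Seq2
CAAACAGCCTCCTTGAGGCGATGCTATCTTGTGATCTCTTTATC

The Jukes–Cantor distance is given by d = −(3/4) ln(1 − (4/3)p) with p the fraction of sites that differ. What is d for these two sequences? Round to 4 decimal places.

Differing sites — 16:G/A; 17:C/G; 18:C/G; 24:T/C; 35:C/T; 36:A/C; 37:A/T; 44:G/C.
p = 8/44 = 0.181818.
d = −0.75 · ln(1 − (4/3)·0.181818) = −0.75 · ln(0.757576) = −0.75 · (-0.277631) = 0.2082.

0.2082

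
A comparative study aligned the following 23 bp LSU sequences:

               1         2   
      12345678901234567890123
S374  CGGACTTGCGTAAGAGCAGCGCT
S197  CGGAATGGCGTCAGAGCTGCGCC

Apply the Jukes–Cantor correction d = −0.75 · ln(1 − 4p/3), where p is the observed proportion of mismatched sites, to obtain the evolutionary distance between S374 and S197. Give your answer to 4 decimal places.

0.2567

Differing sites — 5:C/A; 7:T/G; 12:A/C; 18:A/T; 23:T/C.
p = 5/23 = 0.217391.
d = −0.75 · ln(1 − (4/3)·0.217391) = −0.75 · ln(0.710145) = −0.75 · (-0.342286) = 0.2567.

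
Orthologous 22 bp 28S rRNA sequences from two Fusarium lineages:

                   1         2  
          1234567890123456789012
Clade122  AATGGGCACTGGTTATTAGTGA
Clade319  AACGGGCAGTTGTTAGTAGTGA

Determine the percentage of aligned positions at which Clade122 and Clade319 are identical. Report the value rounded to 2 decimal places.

81.82%

The sequences differ at positions 3 (T/C), 9 (C/G), 11 (G/T), 16 (T/G).
18 of the 22 sites match, so the percent identity is 18/22 × 100 = 81.82%.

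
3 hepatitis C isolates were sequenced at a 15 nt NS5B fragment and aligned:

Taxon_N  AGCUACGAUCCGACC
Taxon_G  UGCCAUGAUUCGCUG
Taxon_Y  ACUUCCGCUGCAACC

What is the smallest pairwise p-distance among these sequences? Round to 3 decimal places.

0.400

Pairwise Hamming distances:
  Taxon_N vs Taxon_G: 7
  Taxon_N vs Taxon_Y: 6
  Taxon_G vs Taxon_Y: 12
The smallest is 6 mismatches, between Taxon_N and Taxon_Y; p = 6/15 = 0.400.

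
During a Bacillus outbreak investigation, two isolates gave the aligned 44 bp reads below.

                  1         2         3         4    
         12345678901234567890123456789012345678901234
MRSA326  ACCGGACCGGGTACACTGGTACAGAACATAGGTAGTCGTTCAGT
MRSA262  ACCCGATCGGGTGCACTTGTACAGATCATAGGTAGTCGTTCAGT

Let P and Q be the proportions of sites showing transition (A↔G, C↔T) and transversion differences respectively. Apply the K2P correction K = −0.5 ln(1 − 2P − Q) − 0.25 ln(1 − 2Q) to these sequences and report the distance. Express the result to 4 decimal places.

Differing sites — 4:G/C (Tv); 7:C/T (Ti); 13:A/G (Ti); 18:G/T (Tv); 26:A/T (Tv).
Of the 5 differences, 2 transitions and 3 transversions over 44 sites: P = 2/44 = 0.045455, Q = 3/44 = 0.068182.
d = −0.5·ln(0.840908) − 0.25·ln(0.863636) = −0.5·(-0.173273) − 0.25·(-0.146604) = 0.1233.

0.1233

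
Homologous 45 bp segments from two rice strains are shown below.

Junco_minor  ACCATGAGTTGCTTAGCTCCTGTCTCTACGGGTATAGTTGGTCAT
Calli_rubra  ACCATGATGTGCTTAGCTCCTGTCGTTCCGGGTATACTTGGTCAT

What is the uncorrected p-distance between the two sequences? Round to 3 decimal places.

0.133

Mismatches occur at site 8 (G→T), site 9 (T→G), site 25 (T→G), site 26 (C→T), site 28 (A→C), site 37 (G→C).
There are 6 differences over 45 sites, so p = 6/45 = 0.133.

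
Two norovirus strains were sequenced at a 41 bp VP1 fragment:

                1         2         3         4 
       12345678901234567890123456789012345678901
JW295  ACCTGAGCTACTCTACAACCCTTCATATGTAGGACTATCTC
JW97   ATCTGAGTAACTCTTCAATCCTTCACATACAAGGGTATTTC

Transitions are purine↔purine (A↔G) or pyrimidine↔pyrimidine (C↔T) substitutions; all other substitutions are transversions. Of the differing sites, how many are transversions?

3

Differing sites — 2:C/T (Ti); 8:C/T (Ti); 9:T/A (Tv); 15:A/T (Tv); 19:C/T (Ti); 26:T/C (Ti); 29:G/A (Ti); 30:T/C (Ti); 32:G/A (Ti); 34:A/G (Ti); 35:C/G (Tv); 39:C/T (Ti).
Of the 12 differences, 9 transitions and 3 transversions, so the answer is 3.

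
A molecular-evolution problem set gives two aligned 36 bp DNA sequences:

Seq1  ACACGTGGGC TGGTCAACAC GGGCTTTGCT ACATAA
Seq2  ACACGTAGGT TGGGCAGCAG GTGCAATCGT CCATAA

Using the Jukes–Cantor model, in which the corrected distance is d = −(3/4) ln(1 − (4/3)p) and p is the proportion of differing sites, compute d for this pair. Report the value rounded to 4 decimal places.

The sequences differ at positions 7 (G/A), 10 (C/T), 14 (T/G), 17 (A/G), 20 (C/G), 22 (G/T), 25 (T/A), 26 (T/A), 28 (G/C), 29 (C/G), 31 (A/C).
p = 11/36 = 0.305556.
d = −0.75 · ln(1 − (4/3)·0.305556) = −0.75 · ln(0.592592) = −0.75 · (-0.523249) = 0.3924.

0.3924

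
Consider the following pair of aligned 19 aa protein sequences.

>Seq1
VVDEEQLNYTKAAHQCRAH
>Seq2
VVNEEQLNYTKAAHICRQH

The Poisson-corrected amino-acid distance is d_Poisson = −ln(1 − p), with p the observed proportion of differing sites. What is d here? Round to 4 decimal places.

The sequences differ at positions 3 (D/N), 15 (Q/I), 18 (A/Q).
p = 3/19 = 0.157895.
d = −ln(1 − 0.157895) = −ln(0.842105) = 0.1719.

0.1719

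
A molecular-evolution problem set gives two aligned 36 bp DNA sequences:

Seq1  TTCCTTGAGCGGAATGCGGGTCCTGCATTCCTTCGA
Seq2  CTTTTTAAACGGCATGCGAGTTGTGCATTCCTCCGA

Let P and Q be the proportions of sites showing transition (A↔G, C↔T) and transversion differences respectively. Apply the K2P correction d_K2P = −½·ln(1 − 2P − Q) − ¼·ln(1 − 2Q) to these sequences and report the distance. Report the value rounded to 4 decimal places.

0.3760

The sequences differ at positions 1 (T/C, transition), 3 (C/T, transition), 4 (C/T, transition), 7 (G/A, transition), 9 (G/A, transition), 13 (A/C, transversion), 19 (G/A, transition), 22 (C/T, transition), 23 (C/G, transversion), 33 (T/C, transition).
Of the 10 differences, 8 transitions and 2 transversions over 36 sites: P = 8/36 = 0.222222, Q = 2/36 = 0.055556.
d = −0.5·ln(0.500000) − 0.25·ln(0.888888) = −0.5·(-0.693147) − 0.25·(-0.117784) = 0.3760.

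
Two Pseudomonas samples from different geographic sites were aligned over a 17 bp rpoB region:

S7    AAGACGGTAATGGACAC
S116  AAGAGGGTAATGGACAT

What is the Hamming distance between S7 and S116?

2

Differing sites — 5:C/G; 17:C/T.
That gives 2 mismatches out of 17 aligned sites, so the Hamming distance is 2.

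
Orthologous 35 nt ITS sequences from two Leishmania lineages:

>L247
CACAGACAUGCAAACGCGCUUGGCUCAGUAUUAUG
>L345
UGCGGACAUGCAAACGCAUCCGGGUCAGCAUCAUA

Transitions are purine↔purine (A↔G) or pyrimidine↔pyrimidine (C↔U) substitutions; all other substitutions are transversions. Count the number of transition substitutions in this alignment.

Mismatches occur at site 1 (C/U, transition), site 2 (A/G, transition), site 4 (A/G, transition), site 18 (G/A, transition), site 19 (C/U, transition), site 20 (U/C, transition), site 21 (U/C, transition), site 24 (C/G, transversion), site 29 (U/C, transition), site 32 (U/C, transition), site 35 (G/A, transition).
Of the 11 differences, 10 transitions and 1 transversion, so the answer is 10.

10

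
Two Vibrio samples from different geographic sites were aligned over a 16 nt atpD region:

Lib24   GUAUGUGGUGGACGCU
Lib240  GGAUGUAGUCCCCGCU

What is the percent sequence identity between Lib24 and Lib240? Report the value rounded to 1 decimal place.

Mismatches occur at site 2 (U↔G), site 7 (G↔A), site 10 (G↔C), site 11 (G↔C), site 12 (A↔C).
11 of the 16 sites match, so the percent identity is 11/16 × 100 = 68.8%.

68.8%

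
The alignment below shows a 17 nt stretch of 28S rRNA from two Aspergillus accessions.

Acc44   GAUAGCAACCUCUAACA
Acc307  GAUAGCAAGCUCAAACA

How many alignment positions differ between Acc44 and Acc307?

The sequences differ at positions 9 (C/G), 13 (U/A).
That gives 2 mismatches out of 17 aligned sites, so the Hamming distance is 2.

2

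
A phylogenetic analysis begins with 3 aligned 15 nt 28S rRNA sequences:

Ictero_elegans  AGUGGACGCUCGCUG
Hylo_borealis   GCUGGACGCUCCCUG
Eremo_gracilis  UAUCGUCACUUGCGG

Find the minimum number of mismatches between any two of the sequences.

Pairwise Hamming distances:
  Ictero_elegans vs Hylo_borealis: 3
  Ictero_elegans vs Eremo_gracilis: 7
  Hylo_borealis vs Eremo_gracilis: 8
The smallest is 3, between Ictero_elegans and Hylo_borealis.

3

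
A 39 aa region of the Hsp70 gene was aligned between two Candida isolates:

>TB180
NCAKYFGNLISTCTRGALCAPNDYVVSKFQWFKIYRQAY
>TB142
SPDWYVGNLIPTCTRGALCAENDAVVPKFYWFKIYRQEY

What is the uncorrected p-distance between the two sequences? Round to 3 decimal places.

Differing sites — 1:N/S; 2:C/P; 3:A/D; 4:K/W; 6:F/V; 11:S/P; 21:P/E; 24:Y/A; 27:S/P; 30:Q/Y; 38:A/E.
There are 11 differences over 39 sites, so p = 11/39 = 0.282.

0.282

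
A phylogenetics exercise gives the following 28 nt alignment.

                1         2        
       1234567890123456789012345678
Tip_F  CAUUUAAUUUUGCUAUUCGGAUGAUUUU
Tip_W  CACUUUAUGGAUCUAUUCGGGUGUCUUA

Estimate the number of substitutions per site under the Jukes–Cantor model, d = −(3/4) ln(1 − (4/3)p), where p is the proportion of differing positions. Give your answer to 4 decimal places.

0.4850

Differing sites — 3:U/C; 6:A/U; 9:U/G; 10:U/G; 11:U/A; 12:G/U; 21:A/G; 24:A/U; 25:U/C; 28:U/A.
p = 10/28 = 0.357143.
d = −0.75 · ln(1 − (4/3)·0.357143) = −0.75 · ln(0.523809) = −0.75 · (-0.646628) = 0.4850.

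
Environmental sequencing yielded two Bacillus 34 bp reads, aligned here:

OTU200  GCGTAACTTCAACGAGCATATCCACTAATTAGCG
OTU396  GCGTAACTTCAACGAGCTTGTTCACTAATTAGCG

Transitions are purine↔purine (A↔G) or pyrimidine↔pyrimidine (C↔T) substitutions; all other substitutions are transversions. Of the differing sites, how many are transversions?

1

Differing sites — 18:A/T (Tv); 20:A/G (Ti); 22:C/T (Ti).
Of the 3 differences, 2 transitions and 1 transversion, so the answer is 1.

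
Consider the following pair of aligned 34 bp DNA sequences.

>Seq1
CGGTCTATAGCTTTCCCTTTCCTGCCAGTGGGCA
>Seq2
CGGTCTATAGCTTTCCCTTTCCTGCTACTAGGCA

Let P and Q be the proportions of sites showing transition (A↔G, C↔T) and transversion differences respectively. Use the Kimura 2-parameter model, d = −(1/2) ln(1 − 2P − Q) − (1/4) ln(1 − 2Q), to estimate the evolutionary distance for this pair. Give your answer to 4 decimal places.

0.0947

The sequences differ at positions 26 (C/T, transition), 28 (G/C, transversion), 30 (G/A, transition).
Of the 3 differences, 2 transitions and 1 transversion over 34 sites: P = 2/34 = 0.058824, Q = 1/34 = 0.029412.
d = −0.5·ln(0.852940) − 0.25·ln(0.941176) = −0.5·(-0.159066) − 0.25·(-0.060625) = 0.0947.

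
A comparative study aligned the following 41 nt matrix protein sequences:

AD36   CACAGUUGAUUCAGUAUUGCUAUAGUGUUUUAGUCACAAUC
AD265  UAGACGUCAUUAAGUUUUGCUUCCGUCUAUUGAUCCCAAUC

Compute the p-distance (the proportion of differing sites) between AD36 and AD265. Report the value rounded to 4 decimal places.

The sequences differ at positions 1 (C/U), 3 (C/G), 5 (G/C), 6 (U/G), 8 (G/C), 12 (C/A), 16 (A/U), 22 (A/U), 23 (U/C), 24 (A/C), 27 (G/C), 29 (U/A), 32 (A/G), 33 (G/A), 36 (A/C).
There are 15 differences over 41 sites, so p = 15/41 = 0.3659.

0.3659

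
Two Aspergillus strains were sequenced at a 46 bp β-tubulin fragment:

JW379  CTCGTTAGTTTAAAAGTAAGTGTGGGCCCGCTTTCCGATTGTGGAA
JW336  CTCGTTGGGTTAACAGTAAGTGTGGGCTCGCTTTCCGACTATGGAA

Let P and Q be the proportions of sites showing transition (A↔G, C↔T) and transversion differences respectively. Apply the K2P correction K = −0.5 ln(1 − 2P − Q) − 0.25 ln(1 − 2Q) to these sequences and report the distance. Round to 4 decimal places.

The sequences differ at positions 7 (A/G, transition), 9 (T/G, transversion), 14 (A/C, transversion), 28 (C/T, transition), 39 (T/C, transition), 41 (G/A, transition).
Of the 6 differences, 4 transitions and 2 transversions over 46 sites: P = 4/46 = 0.086957, Q = 2/46 = 0.043478.
d = −0.5·ln(0.782608) − 0.25·ln(0.913044) = −0.5·(-0.245123) − 0.25·(-0.090971) = 0.1453.

0.1453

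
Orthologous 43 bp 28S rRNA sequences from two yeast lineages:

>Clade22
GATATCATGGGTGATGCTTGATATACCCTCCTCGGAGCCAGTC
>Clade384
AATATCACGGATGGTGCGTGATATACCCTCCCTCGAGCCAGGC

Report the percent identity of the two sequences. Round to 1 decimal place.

Differing sites — 1:G/A; 8:T/C; 11:G/A; 14:A/G; 18:T/G; 32:T/C; 33:C/T; 34:G/C; 42:T/G.
34 of the 43 sites match, so the percent identity is 34/43 × 100 = 79.1%.

79.1%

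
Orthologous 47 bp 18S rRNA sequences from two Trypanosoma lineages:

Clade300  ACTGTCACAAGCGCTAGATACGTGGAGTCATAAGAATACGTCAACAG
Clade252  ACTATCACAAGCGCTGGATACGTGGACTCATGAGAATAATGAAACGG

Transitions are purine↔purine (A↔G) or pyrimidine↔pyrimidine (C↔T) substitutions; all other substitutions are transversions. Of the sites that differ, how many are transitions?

4

Differing sites — 4:G/A (Ti); 16:A/G (Ti); 27:G/C (Tv); 32:A/G (Ti); 39:C/A (Tv); 40:G/T (Tv); 41:T/G (Tv); 42:C/A (Tv); 46:A/G (Ti).
Of the 9 differences, 4 transitions and 5 transversions, so the answer is 4.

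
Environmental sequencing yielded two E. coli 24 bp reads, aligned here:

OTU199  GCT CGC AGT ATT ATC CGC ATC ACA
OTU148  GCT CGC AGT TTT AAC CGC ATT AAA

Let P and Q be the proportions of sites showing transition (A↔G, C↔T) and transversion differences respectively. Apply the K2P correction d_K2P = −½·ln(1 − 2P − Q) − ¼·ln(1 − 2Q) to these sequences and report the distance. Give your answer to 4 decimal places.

0.1887

The sequences differ at positions 10 (A/T, transversion), 14 (T/A, transversion), 21 (C/T, transition), 23 (C/A, transversion).
Of the 4 differences, 1 transition and 3 transversions over 24 sites: P = 1/24 = 0.041667, Q = 3/24 = 0.125000.
d = −0.5·ln(0.791666) − 0.25·ln(0.750000) = −0.5·(-0.233616) − 0.25·(-0.287682) = 0.1887.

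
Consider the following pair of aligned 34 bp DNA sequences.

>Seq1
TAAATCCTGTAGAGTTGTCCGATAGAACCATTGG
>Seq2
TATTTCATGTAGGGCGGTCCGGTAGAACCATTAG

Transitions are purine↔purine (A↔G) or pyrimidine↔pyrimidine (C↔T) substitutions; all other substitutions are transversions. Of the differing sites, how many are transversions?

Mismatches occur at site 3 (A/T, transversion), site 4 (A/T, transversion), site 7 (C/A, transversion), site 13 (A/G, transition), site 15 (T/C, transition), site 16 (T/G, transversion), site 22 (A/G, transition), site 33 (G/A, transition).
Of the 8 differences, 4 transitions and 4 transversions, so the answer is 4.

4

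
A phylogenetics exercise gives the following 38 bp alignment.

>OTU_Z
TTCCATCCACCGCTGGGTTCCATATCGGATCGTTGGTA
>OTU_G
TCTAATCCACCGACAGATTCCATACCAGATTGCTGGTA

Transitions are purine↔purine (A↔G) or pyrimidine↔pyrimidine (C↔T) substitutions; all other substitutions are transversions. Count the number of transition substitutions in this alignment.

The sequences differ at positions 2 (T/C, transition), 3 (C/T, transition), 4 (C/A, transversion), 13 (C/A, transversion), 14 (T/C, transition), 15 (G/A, transition), 17 (G/A, transition), 25 (T/C, transition), 27 (G/A, transition), 31 (C/T, transition), 33 (T/C, transition).
Of the 11 differences, 9 transitions and 2 transversions, so the answer is 9.

9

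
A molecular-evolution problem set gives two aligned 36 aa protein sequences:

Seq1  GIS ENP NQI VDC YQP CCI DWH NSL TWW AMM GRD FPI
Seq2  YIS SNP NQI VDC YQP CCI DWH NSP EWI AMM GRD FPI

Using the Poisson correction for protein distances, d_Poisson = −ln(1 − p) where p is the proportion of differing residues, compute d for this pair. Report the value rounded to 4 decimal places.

0.1495

Differing sites — 1:G/Y; 4:E/S; 24:L/P; 25:T/E; 27:W/I.
p = 5/36 = 0.138889.
d = −ln(1 − 0.138889) = −ln(0.861111) = 0.1495.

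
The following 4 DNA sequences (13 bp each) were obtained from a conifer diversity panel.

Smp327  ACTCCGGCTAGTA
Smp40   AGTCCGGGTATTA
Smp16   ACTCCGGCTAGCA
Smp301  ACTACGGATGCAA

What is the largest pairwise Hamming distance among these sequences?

6

Pairwise Hamming distances:
  Smp327 vs Smp40: 3
  Smp327 vs Smp16: 1
  Smp327 vs Smp301: 5
  Smp40 vs Smp16: 4
  Smp40 vs Smp301: 6
  Smp16 vs Smp301: 5
The largest is 6, between Smp40 and Smp301.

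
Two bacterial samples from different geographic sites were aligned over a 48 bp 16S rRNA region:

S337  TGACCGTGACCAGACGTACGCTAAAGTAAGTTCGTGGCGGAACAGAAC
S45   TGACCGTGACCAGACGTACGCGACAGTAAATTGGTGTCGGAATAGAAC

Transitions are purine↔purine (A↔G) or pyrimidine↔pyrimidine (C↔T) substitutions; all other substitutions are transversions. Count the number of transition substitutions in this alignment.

Differing sites — 22:T/G (Tv); 24:A/C (Tv); 30:G/A (Ti); 33:C/G (Tv); 37:G/T (Tv); 43:C/T (Ti).
Of the 6 differences, 2 transitions and 4 transversions, so the answer is 2.

2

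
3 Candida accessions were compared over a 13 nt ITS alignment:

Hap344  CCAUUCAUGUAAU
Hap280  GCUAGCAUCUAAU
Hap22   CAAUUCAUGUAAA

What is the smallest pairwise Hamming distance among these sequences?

2

Pairwise Hamming distances:
  Hap344 vs Hap280: 5
  Hap344 vs Hap22: 2
  Hap280 vs Hap22: 7
The smallest is 2, between Hap344 and Hap22.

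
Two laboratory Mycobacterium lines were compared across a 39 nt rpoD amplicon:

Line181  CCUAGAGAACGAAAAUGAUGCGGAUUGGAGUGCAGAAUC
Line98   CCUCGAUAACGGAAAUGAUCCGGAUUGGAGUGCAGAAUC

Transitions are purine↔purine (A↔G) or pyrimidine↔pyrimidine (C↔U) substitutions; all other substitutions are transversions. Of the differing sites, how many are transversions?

3

The sequences differ at positions 4 (A/C, transversion), 7 (G/U, transversion), 12 (A/G, transition), 20 (G/C, transversion).
Of the 4 differences, 1 transition and 3 transversions, so the answer is 3.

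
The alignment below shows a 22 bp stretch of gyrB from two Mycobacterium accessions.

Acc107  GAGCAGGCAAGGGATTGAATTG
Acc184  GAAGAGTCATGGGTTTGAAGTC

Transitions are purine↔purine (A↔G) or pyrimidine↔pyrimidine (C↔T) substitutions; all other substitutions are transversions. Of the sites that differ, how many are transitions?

1

The sequences differ at positions 3 (G/A, transition), 4 (C/G, transversion), 7 (G/T, transversion), 10 (A/T, transversion), 14 (A/T, transversion), 20 (T/G, transversion), 22 (G/C, transversion).
Of the 7 differences, 1 transition and 6 transversions, so the answer is 1.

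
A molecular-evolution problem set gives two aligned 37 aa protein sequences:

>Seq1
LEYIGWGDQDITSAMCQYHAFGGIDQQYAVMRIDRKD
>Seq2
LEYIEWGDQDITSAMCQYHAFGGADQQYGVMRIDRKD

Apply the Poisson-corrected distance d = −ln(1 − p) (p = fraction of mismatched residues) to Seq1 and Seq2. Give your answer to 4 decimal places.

0.0846

Mismatches occur at site 5 (G→E), site 24 (I→A), site 29 (A→G).
p = 3/37 = 0.081081.
d = −ln(1 − 0.081081) = −ln(0.918919) = 0.0846.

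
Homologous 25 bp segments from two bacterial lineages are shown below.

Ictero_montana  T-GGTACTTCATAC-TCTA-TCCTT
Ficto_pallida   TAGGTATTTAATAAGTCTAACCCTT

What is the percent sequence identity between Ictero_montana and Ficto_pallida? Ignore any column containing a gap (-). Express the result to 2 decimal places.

Excluding the 3 gap columns leaves 22 comparable sites.
Mismatches occur at site 7 (C/T), site 10 (C/A), site 14 (C/A), site 21 (T/C).
18 of the 22 comparable sites match, so the percent identity is 18/22 × 100 = 81.82%.

81.82%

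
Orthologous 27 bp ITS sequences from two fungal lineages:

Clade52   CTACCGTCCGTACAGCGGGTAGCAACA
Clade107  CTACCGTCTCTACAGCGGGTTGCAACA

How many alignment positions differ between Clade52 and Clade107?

3

Mismatches occur at site 9 (C→T), site 10 (G→C), site 21 (A→T).
That gives 3 mismatches out of 27 aligned sites, so the Hamming distance is 3.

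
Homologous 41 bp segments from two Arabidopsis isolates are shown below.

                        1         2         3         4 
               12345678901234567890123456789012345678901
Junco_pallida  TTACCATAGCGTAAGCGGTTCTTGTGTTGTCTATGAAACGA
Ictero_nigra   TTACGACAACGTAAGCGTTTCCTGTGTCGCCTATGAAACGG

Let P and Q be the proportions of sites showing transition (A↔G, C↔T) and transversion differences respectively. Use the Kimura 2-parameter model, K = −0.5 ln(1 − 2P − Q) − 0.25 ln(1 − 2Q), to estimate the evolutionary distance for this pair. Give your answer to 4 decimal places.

The sequences differ at positions 5 (C/G, transversion), 7 (T/C, transition), 9 (G/A, transition), 18 (G/T, transversion), 22 (T/C, transition), 28 (T/C, transition), 30 (T/C, transition), 41 (A/G, transition).
Of the 8 differences, 6 transitions and 2 transversions over 41 sites: P = 6/41 = 0.146341, Q = 2/41 = 0.048780.
d = −0.5·ln(0.658538) − 0.25·ln(0.902440) = −0.5·(-0.417733) − 0.25·(-0.102653) = 0.2345.

0.2345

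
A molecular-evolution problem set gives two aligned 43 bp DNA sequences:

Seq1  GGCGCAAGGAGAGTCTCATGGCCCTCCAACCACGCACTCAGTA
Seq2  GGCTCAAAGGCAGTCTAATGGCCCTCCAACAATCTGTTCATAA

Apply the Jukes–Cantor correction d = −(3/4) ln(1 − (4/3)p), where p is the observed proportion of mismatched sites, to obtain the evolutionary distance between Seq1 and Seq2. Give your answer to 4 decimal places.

Mismatches occur at site 4 (G→T), site 8 (G→A), site 10 (A→G), site 11 (G→C), site 17 (C→A), site 31 (C→A), site 33 (C→T), site 34 (G→C), site 35 (C→T), site 36 (A→G), site 37 (C→T), site 41 (G→T), site 42 (T→A).
p = 13/43 = 0.302326.
d = −0.75 · ln(1 − (4/3)·0.302326) = −0.75 · ln(0.596899) = −0.75 · (-0.516007) = 0.3870.

0.3870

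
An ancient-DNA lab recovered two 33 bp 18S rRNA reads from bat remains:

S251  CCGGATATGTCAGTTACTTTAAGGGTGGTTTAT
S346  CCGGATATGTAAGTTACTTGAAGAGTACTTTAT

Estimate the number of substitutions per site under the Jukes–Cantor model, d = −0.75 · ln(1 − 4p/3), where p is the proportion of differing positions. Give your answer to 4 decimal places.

0.1693

Differing sites — 11:C/A; 20:T/G; 24:G/A; 27:G/A; 28:G/C.
p = 5/33 = 0.151515.
d = −0.75 · ln(1 − (4/3)·0.151515) = −0.75 · ln(0.797980) = −0.75 · (-0.225672) = 0.1693.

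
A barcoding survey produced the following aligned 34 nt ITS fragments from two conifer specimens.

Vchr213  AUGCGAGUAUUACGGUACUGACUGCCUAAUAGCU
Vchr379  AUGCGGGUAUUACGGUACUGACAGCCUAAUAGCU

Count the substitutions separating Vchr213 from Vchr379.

Mismatches occur at site 6 (A→G), site 23 (U→A).
That gives 2 mismatches out of 34 aligned sites, so the Hamming distance is 2.

2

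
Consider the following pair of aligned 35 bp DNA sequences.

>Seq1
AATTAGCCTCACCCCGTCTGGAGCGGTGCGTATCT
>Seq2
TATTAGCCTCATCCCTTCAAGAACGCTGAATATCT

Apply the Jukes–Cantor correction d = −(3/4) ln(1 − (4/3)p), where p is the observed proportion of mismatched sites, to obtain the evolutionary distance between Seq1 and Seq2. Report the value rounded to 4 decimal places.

0.3149

The sequences differ at positions 1 (A/T), 12 (C/T), 16 (G/T), 19 (T/A), 20 (G/A), 23 (G/A), 26 (G/C), 29 (C/A), 30 (G/A).
p = 9/35 = 0.257143.
d = −0.75 · ln(1 − (4/3)·0.257143) = −0.75 · ln(0.657143) = −0.75 · (-0.419854) = 0.3149.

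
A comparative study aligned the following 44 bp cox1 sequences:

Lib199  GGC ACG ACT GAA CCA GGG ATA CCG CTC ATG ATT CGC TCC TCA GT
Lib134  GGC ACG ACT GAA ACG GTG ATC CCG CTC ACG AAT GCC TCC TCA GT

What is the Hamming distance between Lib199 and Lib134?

The sequences differ at positions 13 (C/A), 15 (A/G), 17 (G/T), 21 (A/C), 29 (T/C), 32 (T/A), 34 (C/G), 35 (G/C).
That gives 8 mismatches out of 44 aligned sites, so the Hamming distance is 8.

8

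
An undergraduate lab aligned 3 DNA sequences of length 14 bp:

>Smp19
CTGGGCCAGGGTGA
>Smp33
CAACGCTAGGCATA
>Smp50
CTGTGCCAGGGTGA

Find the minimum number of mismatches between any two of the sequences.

1

Pairwise Hamming distances:
  Smp19 vs Smp33: 7
  Smp19 vs Smp50: 1
  Smp33 vs Smp50: 7
The smallest is 1, between Smp19 and Smp50.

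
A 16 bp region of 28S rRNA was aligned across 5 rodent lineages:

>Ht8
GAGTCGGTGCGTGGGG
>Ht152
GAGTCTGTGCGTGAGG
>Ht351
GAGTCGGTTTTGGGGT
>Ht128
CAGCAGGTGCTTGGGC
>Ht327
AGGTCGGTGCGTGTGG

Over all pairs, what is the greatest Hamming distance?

Pairwise Hamming distances:
  Ht8 vs Ht152: 2
  Ht8 vs Ht351: 5
  Ht8 vs Ht128: 5
  Ht8 vs Ht327: 3
  Ht152 vs Ht351: 7
  Ht152 vs Ht128: 7
  Ht152 vs Ht327: 4
  Ht351 vs Ht128: 7
  Ht351 vs Ht327: 8
  Ht128 vs Ht327: 7
The largest is 8, between Ht351 and Ht327.

8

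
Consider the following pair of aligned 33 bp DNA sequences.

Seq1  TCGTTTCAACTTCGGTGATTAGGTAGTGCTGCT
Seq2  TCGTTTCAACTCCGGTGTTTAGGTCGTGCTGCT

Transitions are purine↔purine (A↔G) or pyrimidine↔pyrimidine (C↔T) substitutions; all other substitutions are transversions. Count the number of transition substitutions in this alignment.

1

Differing sites — 12:T/C (Ti); 18:A/T (Tv); 25:A/C (Tv).
Of the 3 differences, 1 transition and 2 transversions, so the answer is 1.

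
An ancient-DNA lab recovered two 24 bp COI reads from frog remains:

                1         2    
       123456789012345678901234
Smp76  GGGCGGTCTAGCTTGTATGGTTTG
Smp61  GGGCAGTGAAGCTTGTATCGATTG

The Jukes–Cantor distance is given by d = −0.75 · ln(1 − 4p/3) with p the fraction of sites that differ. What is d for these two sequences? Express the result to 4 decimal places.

Mismatches occur at site 5 (G↔A), site 8 (C↔G), site 9 (T↔A), site 19 (G↔C), site 21 (T↔A).
p = 5/24 = 0.208333.
d = −0.75 · ln(1 − (4/3)·0.208333) = −0.75 · ln(0.722223) = −0.75 · (-0.325421) = 0.2441.

0.2441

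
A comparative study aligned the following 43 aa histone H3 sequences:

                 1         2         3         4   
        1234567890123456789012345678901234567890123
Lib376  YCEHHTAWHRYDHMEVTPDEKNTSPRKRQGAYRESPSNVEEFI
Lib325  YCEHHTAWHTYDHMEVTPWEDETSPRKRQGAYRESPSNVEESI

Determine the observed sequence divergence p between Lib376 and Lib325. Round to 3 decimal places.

0.116

Differing sites — 10:R/T; 19:D/W; 21:K/D; 22:N/E; 42:F/S.
There are 5 differences over 43 sites, so p = 5/43 = 0.116.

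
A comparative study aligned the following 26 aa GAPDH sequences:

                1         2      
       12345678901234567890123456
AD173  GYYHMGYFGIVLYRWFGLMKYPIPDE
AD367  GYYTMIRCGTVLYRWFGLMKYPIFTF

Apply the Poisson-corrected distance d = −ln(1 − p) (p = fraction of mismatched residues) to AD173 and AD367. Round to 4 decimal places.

Differing sites — 4:H/T; 6:G/I; 7:Y/R; 8:F/C; 10:I/T; 24:P/F; 25:D/T; 26:E/F.
p = 8/26 = 0.307692.
d = −ln(1 − 0.307692) = −ln(0.692308) = 0.3677.

0.3677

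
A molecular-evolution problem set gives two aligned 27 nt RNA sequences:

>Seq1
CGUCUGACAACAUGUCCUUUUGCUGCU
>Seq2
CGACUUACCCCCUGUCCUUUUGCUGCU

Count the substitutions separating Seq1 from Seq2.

Differing sites — 3:U/A; 6:G/U; 9:A/C; 10:A/C; 12:A/C.
That gives 5 mismatches out of 27 aligned sites, so the Hamming distance is 5.

5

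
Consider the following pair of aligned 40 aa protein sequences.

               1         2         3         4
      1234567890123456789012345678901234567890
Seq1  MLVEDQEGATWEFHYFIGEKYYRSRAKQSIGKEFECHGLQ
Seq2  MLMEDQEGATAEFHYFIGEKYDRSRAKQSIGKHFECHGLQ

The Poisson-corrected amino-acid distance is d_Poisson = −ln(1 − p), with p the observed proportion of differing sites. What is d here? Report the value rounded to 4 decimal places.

The sequences differ at positions 3 (V/M), 11 (W/A), 22 (Y/D), 33 (E/H).
p = 4/40 = 0.100000.
d = −ln(1 − 0.100000) = −ln(0.900000) = 0.1054.

0.1054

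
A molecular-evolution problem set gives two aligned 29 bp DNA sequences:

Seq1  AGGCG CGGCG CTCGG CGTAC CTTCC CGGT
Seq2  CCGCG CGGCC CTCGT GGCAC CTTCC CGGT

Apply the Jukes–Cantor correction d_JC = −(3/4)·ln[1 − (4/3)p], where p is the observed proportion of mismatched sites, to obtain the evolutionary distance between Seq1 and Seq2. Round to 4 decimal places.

Mismatches occur at site 1 (A/C), site 2 (G/C), site 10 (G/C), site 15 (G/T), site 16 (C/G), site 18 (T/C).
p = 6/29 = 0.206897.
d = −0.75 · ln(1 − (4/3)·0.206897) = −0.75 · ln(0.724137) = −0.75 · (-0.322775) = 0.2421.

0.2421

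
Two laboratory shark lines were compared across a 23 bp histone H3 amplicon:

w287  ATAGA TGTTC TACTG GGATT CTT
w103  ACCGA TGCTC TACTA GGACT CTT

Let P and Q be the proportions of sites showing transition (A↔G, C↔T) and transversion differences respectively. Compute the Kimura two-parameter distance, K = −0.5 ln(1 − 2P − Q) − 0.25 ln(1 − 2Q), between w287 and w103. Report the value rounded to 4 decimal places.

Differing sites — 2:T/C (Ti); 3:A/C (Tv); 8:T/C (Ti); 15:G/A (Ti); 19:T/C (Ti).
Of the 5 differences, 4 transitions and 1 transversion over 23 sites: P = 4/23 = 0.173913, Q = 1/23 = 0.043478.
d = −0.5·ln(0.608696) − 0.25·ln(0.913044) = −0.5·(-0.496436) − 0.25·(-0.090971) = 0.2710.

0.2710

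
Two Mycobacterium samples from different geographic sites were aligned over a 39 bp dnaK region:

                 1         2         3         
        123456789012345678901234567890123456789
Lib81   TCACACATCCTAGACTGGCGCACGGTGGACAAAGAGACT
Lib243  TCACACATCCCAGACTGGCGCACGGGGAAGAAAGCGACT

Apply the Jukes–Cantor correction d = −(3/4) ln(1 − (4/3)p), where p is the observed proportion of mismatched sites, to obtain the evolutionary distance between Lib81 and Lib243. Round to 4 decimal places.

Differing sites — 11:T/C; 26:T/G; 28:G/A; 30:C/G; 35:A/C.
p = 5/39 = 0.128205.
d = −0.75 · ln(1 − (4/3)·0.128205) = −0.75 · ln(0.829060) = −0.75 · (-0.187463) = 0.1406.

0.1406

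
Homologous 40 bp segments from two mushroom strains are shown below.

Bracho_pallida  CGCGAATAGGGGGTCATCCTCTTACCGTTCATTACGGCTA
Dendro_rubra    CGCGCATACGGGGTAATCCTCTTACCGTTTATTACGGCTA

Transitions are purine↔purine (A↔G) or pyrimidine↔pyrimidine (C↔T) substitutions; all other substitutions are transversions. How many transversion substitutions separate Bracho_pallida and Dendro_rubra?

3

Mismatches occur at site 5 (A/C, transversion), site 9 (G/C, transversion), site 15 (C/A, transversion), site 30 (C/T, transition).
Of the 4 differences, 1 transition and 3 transversions, so the answer is 3.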